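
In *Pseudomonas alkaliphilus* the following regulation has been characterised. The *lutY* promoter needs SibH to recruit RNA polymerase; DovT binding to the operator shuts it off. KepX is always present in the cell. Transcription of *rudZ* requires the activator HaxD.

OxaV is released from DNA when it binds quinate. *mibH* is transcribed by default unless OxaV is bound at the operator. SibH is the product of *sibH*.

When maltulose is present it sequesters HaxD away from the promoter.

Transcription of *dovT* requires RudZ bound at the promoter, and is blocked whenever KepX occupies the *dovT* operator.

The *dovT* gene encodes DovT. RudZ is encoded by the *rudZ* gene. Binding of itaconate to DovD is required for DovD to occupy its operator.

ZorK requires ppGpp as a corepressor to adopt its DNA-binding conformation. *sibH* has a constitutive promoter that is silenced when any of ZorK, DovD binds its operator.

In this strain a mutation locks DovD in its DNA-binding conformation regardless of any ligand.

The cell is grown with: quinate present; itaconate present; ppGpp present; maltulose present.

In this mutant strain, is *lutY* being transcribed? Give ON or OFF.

OFF

ppGpp is present, so ZorK is active.
DovD is constitutively active in this strain.
With repressor ZorK bound, *sibH* is not transcribed.
So SibH is not produced.
KepX is produced constitutively and is active.
Maltulose is present, so HaxD is inactive.
Required activator HaxD is absent, so *rudZ* is not transcribed.
So RudZ is not produced.
With repressor KepX bound, *dovT* is not transcribed.
So DovT is not produced.
Required activator SibH is absent, so *lutY* is not transcribed.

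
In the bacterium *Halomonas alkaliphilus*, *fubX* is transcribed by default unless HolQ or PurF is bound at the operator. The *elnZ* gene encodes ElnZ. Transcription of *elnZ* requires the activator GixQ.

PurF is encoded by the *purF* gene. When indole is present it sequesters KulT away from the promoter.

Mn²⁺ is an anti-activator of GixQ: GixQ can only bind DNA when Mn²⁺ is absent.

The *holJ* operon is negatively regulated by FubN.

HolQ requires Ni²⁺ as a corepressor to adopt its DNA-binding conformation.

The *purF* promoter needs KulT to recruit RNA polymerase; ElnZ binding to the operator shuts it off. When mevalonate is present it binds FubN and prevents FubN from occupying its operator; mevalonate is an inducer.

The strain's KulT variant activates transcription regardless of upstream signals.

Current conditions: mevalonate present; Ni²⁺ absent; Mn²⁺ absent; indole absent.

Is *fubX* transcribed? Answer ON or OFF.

Ni²⁺ is absent, so HolQ is inactive.
Mn²⁺ is absent, so GixQ is active.
No repressor is bound and GixQ is active, so *elnZ* is transcribed.
So ElnZ is produced and active.
KulT is constitutively active in this strain.
With repressor ElnZ bound, *purF* is not transcribed.
So PurF is not produced.
With no repressor bound, *fubX* is transcribed.

ON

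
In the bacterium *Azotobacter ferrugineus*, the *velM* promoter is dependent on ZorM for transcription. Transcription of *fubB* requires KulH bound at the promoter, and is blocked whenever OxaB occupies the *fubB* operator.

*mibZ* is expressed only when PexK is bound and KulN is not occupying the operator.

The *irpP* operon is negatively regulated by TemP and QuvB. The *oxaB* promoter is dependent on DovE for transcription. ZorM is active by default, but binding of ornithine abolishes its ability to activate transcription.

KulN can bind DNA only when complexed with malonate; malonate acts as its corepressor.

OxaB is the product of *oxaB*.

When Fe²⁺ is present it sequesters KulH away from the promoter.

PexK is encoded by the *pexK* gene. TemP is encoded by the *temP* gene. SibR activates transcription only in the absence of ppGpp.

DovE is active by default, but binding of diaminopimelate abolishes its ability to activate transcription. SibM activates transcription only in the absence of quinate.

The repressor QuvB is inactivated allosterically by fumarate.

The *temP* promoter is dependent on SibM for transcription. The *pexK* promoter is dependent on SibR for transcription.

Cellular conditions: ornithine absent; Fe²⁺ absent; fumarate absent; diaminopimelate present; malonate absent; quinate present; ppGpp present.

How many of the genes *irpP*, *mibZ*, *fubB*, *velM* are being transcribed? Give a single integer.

Quinate is present, so SibM is inactive.
Required activator SibM is absent, so *temP* is not transcribed.
So TemP is not produced.
Fumarate is absent, so QuvB is active.
With repressor QuvB bound, *irpP* is not transcribed.
→ *irpP* is OFF.
ppGpp is present, so SibR is inactive.
Required activator SibR is absent, so *pexK* is not transcribed.
So PexK is not produced.
Malonate is absent, so KulN is inactive.
Required activator PexK is absent, so *mibZ* is not transcribed.
→ *mibZ* is OFF.
Diaminopimelate is present, so DovE is inactive.
Required activator DovE is absent, so *oxaB* is not transcribed.
So OxaB is not produced.
Fe²⁺ is absent, so KulH is active.
No repressor is bound and KulH is active, so *fubB* is transcribed.
→ *fubB* is ON.
Ornithine is absent, so ZorM is active.
No repressor is bound and ZorM is active, so *velM* is transcribed.
→ *velM* is ON.
2 of the 4 genes are transcribed.

2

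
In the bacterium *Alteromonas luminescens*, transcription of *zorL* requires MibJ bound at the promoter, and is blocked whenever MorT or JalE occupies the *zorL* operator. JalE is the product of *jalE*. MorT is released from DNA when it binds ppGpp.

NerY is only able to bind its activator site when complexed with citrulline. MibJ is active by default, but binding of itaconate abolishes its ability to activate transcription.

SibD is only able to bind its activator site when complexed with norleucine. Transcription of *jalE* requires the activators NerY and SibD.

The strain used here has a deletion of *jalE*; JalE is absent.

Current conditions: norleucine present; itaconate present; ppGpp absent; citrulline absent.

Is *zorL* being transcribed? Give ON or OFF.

ppGpp is absent, so MorT is active.
Itaconate is present, so MibJ is inactive.
JalE is non-functional in this strain, so it has no effect.
With repressor MorT bound, *zorL* is not transcribed.

OFF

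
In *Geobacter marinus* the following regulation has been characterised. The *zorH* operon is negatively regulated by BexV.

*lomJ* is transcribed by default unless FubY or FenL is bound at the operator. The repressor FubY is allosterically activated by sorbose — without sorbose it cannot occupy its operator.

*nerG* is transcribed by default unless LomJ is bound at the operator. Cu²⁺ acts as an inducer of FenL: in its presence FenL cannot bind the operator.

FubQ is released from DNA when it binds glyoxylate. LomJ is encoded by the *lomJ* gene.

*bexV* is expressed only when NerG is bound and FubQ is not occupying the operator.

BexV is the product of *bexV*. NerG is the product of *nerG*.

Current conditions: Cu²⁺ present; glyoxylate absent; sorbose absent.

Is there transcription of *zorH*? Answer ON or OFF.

ON

Sorbose is absent, so FubY is inactive.
Cu²⁺ is present, so FenL is inactive.
With no repressor bound, *lomJ* is transcribed.
So LomJ is produced and active.
With repressor LomJ bound, *nerG* is not transcribed.
So NerG is not produced.
Glyoxylate is absent, so FubQ is active.
With repressor FubQ bound, *bexV* is not transcribed.
So BexV is not produced.
With no repressor bound, *zorH* is transcribed.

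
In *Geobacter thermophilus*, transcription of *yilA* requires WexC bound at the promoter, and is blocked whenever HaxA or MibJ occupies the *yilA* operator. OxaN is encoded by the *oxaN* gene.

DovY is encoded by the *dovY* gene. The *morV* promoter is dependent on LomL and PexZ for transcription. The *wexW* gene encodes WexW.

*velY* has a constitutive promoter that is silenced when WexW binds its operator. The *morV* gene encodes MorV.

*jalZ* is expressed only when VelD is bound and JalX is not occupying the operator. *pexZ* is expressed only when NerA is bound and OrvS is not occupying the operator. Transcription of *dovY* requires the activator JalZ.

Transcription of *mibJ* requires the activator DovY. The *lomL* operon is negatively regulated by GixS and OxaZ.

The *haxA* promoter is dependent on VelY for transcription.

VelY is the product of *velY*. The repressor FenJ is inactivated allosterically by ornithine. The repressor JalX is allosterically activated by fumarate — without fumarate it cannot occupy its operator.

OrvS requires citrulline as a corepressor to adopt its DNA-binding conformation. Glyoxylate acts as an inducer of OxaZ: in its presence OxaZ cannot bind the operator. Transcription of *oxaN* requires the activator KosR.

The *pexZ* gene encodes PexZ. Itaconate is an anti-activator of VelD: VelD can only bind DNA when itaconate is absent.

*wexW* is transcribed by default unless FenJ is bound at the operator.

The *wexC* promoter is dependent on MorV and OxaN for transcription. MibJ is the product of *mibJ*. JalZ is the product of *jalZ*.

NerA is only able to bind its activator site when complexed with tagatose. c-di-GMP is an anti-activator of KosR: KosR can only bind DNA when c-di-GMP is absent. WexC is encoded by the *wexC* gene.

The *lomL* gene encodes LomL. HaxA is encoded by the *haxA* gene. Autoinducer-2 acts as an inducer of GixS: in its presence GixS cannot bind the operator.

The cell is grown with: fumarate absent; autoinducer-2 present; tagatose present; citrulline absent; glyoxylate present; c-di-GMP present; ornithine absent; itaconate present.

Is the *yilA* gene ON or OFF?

OFF

Autoinducer-2 is present, so GixS is inactive.
Glyoxylate is present, so OxaZ is inactive.
With no repressor bound, *lomL* is transcribed.
So LomL is produced and active.
Tagatose is present, so NerA is active.
Citrulline is absent, so OrvS is inactive.
No repressor is bound and NerA is active, so *pexZ* is transcribed.
So PexZ is produced and active.
No repressor is bound and LomL and PexZ are active, so *morV* is transcribed.
So MorV is produced and active.
c-di-GMP is present, so KosR is inactive.
Required activator KosR is absent, so *oxaN* is not transcribed.
So OxaN is not produced.
Required activator OxaN is absent, so *wexC* is not transcribed.
So WexC is not produced.
Ornithine is absent, so FenJ is active.
With repressor FenJ bound, *wexW* is not transcribed.
So WexW is not produced.
With no repressor bound, *velY* is transcribed.
So VelY is produced and active.
No repressor is bound and VelY is active, so *haxA* is transcribed.
So HaxA is produced and active.
Itaconate is present, so VelD is inactive.
Fumarate is absent, so JalX is inactive.
Required activator VelD is absent, so *jalZ* is not transcribed.
So JalZ is not produced.
Required activator JalZ is absent, so *dovY* is not transcribed.
So DovY is not produced.
Required activator DovY is absent, so *mibJ* is not transcribed.
So MibJ is not produced.
With repressor HaxA bound, *yilA* is not transcribed.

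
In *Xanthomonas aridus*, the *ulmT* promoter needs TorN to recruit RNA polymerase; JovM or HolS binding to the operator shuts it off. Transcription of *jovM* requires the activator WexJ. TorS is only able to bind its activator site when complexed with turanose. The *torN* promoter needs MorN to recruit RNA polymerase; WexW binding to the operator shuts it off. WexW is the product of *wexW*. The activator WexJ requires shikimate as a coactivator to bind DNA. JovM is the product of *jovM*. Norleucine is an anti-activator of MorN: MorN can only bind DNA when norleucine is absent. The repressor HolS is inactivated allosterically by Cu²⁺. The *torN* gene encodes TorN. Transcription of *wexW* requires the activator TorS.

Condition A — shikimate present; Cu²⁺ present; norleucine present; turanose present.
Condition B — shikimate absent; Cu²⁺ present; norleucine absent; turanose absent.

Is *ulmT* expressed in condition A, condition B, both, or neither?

B only

Condition A:
Shikimate is present, so WexJ is active.
No repressor is bound and WexJ is active, so *jovM* is transcribed.
So JovM is produced and active.
Cu²⁺ is present, so HolS is inactive.
Norleucine is present, so MorN is inactive.
Turanose is present, so TorS is active.
No repressor is bound and TorS is active, so *wexW* is transcribed.
So WexW is produced and active.
With repressor WexW bound, *torN* is not transcribed.
So TorN is not produced.
With repressor JovM bound, *ulmT* is not transcribed.
→ *ulmT* is OFF in A.
Condition B:
Shikimate is absent, so WexJ is inactive.
Required activator WexJ is absent, so *jovM* is not transcribed.
So JovM is not produced.
Cu²⁺ is present, so HolS is inactive.
Norleucine is absent, so MorN is active.
Turanose is absent, so TorS is inactive.
Required activator TorS is absent, so *wexW* is not transcribed.
So WexW is not produced.
No repressor is bound and MorN is active, so *torN* is transcribed.
So TorN is produced and active.
No repressor is bound and TorN is active, so *ulmT* is transcribed.
→ *ulmT* is ON in B.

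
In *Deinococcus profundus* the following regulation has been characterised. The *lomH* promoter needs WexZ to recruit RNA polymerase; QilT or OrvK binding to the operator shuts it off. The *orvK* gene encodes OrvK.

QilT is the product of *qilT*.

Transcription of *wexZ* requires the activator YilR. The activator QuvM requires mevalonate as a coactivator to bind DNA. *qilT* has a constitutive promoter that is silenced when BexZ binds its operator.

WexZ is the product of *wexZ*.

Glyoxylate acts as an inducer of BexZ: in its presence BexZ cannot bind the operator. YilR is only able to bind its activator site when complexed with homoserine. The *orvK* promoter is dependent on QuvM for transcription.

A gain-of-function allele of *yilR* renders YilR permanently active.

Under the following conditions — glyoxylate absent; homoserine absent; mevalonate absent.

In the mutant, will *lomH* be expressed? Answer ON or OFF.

ON

Glyoxylate is absent, so BexZ is active.
With repressor BexZ bound, *qilT* is not transcribed.
So QilT is not produced.
Mevalonate is absent, so QuvM is inactive.
Required activator QuvM is absent, so *orvK* is not transcribed.
So OrvK is not produced.
YilR is constitutively active in this strain.
No repressor is bound and YilR is active, so *wexZ* is transcribed.
So WexZ is produced and active.
No repressor is bound and WexZ is active, so *lomH* is transcribed.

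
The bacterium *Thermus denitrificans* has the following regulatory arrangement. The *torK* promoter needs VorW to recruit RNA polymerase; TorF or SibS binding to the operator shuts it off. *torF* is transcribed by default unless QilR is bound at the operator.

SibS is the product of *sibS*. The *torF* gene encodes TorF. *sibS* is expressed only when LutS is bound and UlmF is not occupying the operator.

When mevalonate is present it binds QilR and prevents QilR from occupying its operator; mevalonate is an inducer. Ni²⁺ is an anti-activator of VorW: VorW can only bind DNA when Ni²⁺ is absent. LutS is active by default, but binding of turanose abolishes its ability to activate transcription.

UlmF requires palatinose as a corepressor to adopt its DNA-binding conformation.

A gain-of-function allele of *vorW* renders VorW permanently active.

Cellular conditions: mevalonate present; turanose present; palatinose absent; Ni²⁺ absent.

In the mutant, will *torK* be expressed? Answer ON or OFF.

Mevalonate is present, so QilR is inactive.
With no repressor bound, *torF* is transcribed.
So TorF is produced and active.
VorW is constitutively active in this strain.
Turanose is present, so LutS is inactive.
Palatinose is absent, so UlmF is inactive.
Required activator LutS is absent, so *sibS* is not transcribed.
So SibS is not produced.
With repressor TorF bound, *torK* is not transcribed.

OFF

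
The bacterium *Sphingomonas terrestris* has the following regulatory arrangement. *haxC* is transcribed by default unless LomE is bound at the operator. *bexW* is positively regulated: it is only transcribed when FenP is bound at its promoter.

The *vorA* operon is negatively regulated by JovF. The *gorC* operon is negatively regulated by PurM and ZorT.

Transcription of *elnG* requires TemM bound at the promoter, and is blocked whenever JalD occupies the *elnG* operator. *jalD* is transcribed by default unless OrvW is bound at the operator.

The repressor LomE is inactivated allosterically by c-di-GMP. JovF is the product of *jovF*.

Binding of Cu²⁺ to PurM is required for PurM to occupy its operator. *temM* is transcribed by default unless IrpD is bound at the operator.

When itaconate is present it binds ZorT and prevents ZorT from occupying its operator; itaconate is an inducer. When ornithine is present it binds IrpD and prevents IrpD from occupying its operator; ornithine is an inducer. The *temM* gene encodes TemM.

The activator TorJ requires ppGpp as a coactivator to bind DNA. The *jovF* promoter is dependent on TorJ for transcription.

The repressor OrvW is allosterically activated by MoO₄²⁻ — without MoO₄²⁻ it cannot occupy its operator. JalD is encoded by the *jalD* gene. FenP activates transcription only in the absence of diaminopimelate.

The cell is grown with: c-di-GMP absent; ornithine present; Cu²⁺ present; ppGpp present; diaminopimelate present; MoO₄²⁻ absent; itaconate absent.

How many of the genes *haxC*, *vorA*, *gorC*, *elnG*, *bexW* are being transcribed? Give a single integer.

c-di-GMP is absent, so LomE is active.
With repressor LomE bound, *haxC* is not transcribed.
→ *haxC* is OFF.
ppGpp is present, so TorJ is active.
No repressor is bound and TorJ is active, so *jovF* is transcribed.
So JovF is produced and active.
With repressor JovF bound, *vorA* is not transcribed.
→ *vorA* is OFF.
Cu²⁺ is present, so PurM is active.
Itaconate is absent, so ZorT is active.
With repressor PurM bound, *gorC* is not transcribed.
→ *gorC* is OFF.
Ornithine is present, so IrpD is inactive.
With no repressor bound, *temM* is transcribed.
So TemM is produced and active.
MoO₄²⁻ is absent, so OrvW is inactive.
With no repressor bound, *jalD* is transcribed.
So JalD is produced and active.
With repressor JalD bound, *elnG* is not transcribed.
→ *elnG* is OFF.
Diaminopimelate is present, so FenP is inactive.
Required activator FenP is absent, so *bexW* is not transcribed.
→ *bexW* is OFF.
0 of the 5 genes are transcribed.

0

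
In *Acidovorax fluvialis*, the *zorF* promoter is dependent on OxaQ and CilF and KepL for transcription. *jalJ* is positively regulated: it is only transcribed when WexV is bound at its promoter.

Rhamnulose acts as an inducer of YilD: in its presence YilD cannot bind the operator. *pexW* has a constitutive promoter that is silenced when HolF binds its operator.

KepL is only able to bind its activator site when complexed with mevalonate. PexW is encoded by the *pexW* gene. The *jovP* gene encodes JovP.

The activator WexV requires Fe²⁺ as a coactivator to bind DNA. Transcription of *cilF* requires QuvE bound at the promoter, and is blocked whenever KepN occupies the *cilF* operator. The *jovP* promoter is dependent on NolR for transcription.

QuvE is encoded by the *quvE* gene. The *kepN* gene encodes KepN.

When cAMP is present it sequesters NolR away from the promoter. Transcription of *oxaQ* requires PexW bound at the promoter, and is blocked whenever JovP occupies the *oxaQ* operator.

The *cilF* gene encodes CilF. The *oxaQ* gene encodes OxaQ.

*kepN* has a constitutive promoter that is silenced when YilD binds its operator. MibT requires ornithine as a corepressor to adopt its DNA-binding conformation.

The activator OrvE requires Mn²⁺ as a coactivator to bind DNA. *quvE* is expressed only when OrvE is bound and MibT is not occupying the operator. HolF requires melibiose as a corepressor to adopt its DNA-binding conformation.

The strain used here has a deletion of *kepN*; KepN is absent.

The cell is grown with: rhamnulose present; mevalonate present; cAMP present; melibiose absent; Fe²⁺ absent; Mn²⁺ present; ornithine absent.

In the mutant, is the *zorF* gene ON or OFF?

cAMP is present, so NolR is inactive.
Required activator NolR is absent, so *jovP* is not transcribed.
So JovP is not produced.
Melibiose is absent, so HolF is inactive.
With no repressor bound, *pexW* is transcribed.
So PexW is produced and active.
No repressor is bound and PexW is active, so *oxaQ* is transcribed.
So OxaQ is produced and active.
KepN is non-functional in this strain, so it has no effect.
Mn²⁺ is present, so OrvE is active.
Ornithine is absent, so MibT is inactive.
No repressor is bound and OrvE is active, so *quvE* is transcribed.
So QuvE is produced and active.
No repressor is bound and QuvE is active, so *cilF* is transcribed.
So CilF is produced and active.
Mevalonate is present, so KepL is active.
No repressor is bound and OxaQ and CilF and KepL are active, so *zorF* is transcribed.

ON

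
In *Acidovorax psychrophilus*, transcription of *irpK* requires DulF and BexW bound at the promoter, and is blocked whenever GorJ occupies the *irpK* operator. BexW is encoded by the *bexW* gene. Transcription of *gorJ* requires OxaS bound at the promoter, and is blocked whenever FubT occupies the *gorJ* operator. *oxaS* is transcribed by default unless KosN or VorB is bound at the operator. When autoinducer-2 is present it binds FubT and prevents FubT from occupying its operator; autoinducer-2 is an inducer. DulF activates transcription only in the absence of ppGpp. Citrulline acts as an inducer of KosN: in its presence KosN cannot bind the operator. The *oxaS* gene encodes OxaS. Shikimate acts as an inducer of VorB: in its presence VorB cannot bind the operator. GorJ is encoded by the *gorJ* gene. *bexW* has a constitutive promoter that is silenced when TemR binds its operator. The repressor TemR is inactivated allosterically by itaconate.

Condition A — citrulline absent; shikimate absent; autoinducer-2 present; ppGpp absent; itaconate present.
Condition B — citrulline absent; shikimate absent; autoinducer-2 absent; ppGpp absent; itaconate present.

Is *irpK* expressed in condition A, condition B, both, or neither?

Condition A:
Citrulline is absent, so KosN is active.
Shikimate is absent, so VorB is active.
With repressor KosN bound, *oxaS* is not transcribed.
So OxaS is not produced.
Autoinducer-2 is present, so FubT is inactive.
Required activator OxaS is absent, so *gorJ* is not transcribed.
So GorJ is not produced.
ppGpp is absent, so DulF is active.
Itaconate is present, so TemR is inactive.
With no repressor bound, *bexW* is transcribed.
So BexW is produced and active.
No repressor is bound and DulF and BexW are active, so *irpK* is transcribed.
→ *irpK* is ON in A.
Condition B:
Citrulline is absent, so KosN is active.
Shikimate is absent, so VorB is active.
With repressor KosN bound, *oxaS* is not transcribed.
So OxaS is not produced.
Autoinducer-2 is absent, so FubT is active.
With repressor FubT bound, *gorJ* is not transcribed.
So GorJ is not produced.
ppGpp is absent, so DulF is active.
Itaconate is present, so TemR is inactive.
With no repressor bound, *bexW* is transcribed.
So BexW is produced and active.
No repressor is bound and DulF and BexW are active, so *irpK* is transcribed.
→ *irpK* is ON in B.

both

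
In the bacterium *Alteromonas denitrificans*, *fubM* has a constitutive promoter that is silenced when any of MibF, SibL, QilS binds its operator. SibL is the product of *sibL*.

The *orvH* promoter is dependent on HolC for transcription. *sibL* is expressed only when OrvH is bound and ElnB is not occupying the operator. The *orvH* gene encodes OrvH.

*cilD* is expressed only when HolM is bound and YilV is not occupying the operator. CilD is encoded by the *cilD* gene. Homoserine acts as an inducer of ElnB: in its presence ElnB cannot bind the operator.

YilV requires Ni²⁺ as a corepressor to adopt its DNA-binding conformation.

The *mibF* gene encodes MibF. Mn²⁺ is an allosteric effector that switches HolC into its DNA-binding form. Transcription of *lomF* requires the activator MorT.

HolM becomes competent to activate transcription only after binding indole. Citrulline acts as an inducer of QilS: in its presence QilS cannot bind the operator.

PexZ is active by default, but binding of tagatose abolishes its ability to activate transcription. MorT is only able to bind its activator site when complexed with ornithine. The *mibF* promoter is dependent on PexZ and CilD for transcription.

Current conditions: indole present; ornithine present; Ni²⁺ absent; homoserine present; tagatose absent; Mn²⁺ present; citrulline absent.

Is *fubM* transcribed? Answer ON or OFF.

OFF

Tagatose is absent, so PexZ is active.
Ni²⁺ is absent, so YilV is inactive.
Indole is present, so HolM is active.
No repressor is bound and HolM is active, so *cilD* is transcribed.
So CilD is produced and active.
No repressor is bound and PexZ and CilD are active, so *mibF* is transcribed.
So MibF is produced and active.
Homoserine is present, so ElnB is inactive.
Mn²⁺ is present, so HolC is active.
No repressor is bound and HolC is active, so *orvH* is transcribed.
So OrvH is produced and active.
No repressor is bound and OrvH is active, so *sibL* is transcribed.
So SibL is produced and active.
Citrulline is absent, so QilS is active.
With repressor MibF bound, *fubM* is not transcribed.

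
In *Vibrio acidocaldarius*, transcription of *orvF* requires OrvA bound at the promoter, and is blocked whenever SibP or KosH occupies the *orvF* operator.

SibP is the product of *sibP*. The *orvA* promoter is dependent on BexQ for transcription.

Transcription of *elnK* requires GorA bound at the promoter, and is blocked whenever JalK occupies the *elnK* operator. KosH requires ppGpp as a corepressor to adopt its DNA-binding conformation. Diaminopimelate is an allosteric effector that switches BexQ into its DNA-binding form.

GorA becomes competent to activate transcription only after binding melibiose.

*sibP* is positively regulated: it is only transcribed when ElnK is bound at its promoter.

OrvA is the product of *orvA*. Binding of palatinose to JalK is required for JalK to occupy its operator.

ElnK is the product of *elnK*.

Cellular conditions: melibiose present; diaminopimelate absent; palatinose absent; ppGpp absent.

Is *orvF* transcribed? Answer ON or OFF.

OFF

Diaminopimelate is absent, so BexQ is inactive.
Required activator BexQ is absent, so *orvA* is not transcribed.
So OrvA is not produced.
Palatinose is absent, so JalK is inactive.
Melibiose is present, so GorA is active.
No repressor is bound and GorA is active, so *elnK* is transcribed.
So ElnK is produced and active.
No repressor is bound and ElnK is active, so *sibP* is transcribed.
So SibP is produced and active.
ppGpp is absent, so KosH is inactive.
With repressor SibP bound, *orvF* is not transcribed.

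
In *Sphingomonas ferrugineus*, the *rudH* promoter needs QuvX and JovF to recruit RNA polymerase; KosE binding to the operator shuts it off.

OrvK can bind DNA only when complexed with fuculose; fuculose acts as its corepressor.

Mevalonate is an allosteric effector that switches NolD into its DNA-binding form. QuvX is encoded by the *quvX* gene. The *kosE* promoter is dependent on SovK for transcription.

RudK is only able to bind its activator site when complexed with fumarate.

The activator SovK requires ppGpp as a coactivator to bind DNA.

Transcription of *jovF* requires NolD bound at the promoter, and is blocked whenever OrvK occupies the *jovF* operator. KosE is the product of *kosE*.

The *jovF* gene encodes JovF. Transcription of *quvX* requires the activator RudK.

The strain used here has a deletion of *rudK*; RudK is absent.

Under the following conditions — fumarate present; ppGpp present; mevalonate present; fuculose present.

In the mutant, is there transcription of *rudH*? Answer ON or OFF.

OFF

ppGpp is present, so SovK is active.
No repressor is bound and SovK is active, so *kosE* is transcribed.
So KosE is produced and active.
RudK is non-functional in this strain, so it has no effect.
Required activator RudK is absent, so *quvX* is not transcribed.
So QuvX is not produced.
Fuculose is present, so OrvK is active.
Mevalonate is present, so NolD is active.
With repressor OrvK bound, *jovF* is not transcribed.
So JovF is not produced.
With repressor KosE bound, *rudH* is not transcribed.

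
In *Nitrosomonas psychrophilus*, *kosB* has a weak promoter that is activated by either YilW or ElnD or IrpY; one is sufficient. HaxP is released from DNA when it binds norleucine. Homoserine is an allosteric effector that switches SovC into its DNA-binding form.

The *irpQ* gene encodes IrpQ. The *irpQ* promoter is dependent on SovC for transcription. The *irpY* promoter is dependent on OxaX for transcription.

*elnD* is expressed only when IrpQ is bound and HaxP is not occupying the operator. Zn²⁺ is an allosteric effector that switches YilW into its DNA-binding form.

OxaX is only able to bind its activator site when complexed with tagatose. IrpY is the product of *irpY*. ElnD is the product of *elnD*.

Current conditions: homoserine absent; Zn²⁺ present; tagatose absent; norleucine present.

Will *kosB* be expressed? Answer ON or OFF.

Zn²⁺ is present, so YilW is active.
Homoserine is absent, so SovC is inactive.
Required activator SovC is absent, so *irpQ* is not transcribed.
So IrpQ is not produced.
Norleucine is present, so HaxP is inactive.
Required activator IrpQ is absent, so *elnD* is not transcribed.
So ElnD is not produced.
Tagatose is absent, so OxaX is inactive.
Required activator OxaX is absent, so *irpY* is not transcribed.
So IrpY is not produced.
Activator YilW is present, so *kosB* is transcribed.

ON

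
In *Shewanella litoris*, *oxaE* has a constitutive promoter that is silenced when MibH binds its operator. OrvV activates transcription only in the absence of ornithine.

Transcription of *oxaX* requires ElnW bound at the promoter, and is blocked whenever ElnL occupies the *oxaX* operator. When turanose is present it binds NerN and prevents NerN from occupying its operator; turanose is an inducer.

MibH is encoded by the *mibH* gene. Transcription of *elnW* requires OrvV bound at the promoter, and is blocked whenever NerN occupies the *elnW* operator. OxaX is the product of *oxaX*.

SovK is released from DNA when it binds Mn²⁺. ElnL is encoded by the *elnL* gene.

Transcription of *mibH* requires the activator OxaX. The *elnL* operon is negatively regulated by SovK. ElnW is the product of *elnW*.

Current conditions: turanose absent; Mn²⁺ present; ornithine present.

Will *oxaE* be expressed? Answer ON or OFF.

ON

Mn²⁺ is present, so SovK is inactive.
With no repressor bound, *elnL* is transcribed.
So ElnL is produced and active.
Ornithine is present, so OrvV is inactive.
Turanose is absent, so NerN is active.
With repressor NerN bound, *elnW* is not transcribed.
So ElnW is not produced.
With repressor ElnL bound, *oxaX* is not transcribed.
So OxaX is not produced.
Required activator OxaX is absent, so *mibH* is not transcribed.
So MibH is not produced.
With no repressor bound, *oxaE* is transcribed.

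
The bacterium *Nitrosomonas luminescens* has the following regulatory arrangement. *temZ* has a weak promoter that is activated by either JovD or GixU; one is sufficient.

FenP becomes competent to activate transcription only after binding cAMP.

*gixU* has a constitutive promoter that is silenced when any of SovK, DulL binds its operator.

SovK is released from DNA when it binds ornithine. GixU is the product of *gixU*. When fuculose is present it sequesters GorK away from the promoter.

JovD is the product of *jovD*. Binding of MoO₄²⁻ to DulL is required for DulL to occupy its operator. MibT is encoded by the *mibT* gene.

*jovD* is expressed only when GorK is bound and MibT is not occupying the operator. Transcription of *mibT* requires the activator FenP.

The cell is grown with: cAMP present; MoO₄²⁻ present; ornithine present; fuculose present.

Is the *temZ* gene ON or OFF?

cAMP is present, so FenP is active.
No repressor is bound and FenP is active, so *mibT* is transcribed.
So MibT is produced and active.
Fuculose is present, so GorK is inactive.
With repressor MibT bound, *jovD* is not transcribed.
So JovD is not produced.
Ornithine is present, so SovK is inactive.
MoO₄²⁻ is present, so DulL is active.
With repressor DulL bound, *gixU* is not transcribed.
So GixU is not produced.
No activator is available at the *temZ* promoter, so *temZ* is not transcribed.

OFF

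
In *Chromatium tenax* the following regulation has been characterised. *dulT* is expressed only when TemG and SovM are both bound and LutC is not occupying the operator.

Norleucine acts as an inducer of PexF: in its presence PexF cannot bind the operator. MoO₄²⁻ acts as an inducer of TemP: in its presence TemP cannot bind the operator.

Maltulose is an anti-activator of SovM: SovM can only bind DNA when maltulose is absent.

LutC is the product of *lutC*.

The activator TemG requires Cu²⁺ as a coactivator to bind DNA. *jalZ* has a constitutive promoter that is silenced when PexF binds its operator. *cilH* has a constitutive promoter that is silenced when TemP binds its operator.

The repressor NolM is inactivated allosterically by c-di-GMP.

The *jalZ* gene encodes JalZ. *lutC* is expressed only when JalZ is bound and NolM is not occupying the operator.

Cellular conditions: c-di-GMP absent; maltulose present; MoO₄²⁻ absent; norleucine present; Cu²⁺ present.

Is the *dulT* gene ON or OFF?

OFF

Norleucine is present, so PexF is inactive.
With no repressor bound, *jalZ* is transcribed.
So JalZ is produced and active.
c-di-GMP is absent, so NolM is active.
With repressor NolM bound, *lutC* is not transcribed.
So LutC is not produced.
Cu²⁺ is present, so TemG is active.
Maltulose is present, so SovM is inactive.
Required activator SovM is absent, so *dulT* is not transcribed.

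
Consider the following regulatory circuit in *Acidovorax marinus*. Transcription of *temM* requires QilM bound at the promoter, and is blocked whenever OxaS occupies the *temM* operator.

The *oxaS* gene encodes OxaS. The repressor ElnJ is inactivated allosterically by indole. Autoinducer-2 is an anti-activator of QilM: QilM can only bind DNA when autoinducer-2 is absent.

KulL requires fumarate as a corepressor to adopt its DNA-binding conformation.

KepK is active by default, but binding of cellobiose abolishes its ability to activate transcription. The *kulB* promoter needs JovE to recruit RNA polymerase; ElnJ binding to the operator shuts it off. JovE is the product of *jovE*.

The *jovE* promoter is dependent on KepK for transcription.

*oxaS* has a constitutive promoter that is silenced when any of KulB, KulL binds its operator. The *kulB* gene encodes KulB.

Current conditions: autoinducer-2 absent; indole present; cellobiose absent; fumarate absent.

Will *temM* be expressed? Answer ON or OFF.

Indole is present, so ElnJ is inactive.
Cellobiose is absent, so KepK is active.
No repressor is bound and KepK is active, so *jovE* is transcribed.
So JovE is produced and active.
No repressor is bound and JovE is active, so *kulB* is transcribed.
So KulB is produced and active.
Fumarate is absent, so KulL is inactive.
With repressor KulB bound, *oxaS* is not transcribed.
So OxaS is not produced.
Autoinducer-2 is absent, so QilM is active.
No repressor is bound and QilM is active, so *temM* is transcribed.

ON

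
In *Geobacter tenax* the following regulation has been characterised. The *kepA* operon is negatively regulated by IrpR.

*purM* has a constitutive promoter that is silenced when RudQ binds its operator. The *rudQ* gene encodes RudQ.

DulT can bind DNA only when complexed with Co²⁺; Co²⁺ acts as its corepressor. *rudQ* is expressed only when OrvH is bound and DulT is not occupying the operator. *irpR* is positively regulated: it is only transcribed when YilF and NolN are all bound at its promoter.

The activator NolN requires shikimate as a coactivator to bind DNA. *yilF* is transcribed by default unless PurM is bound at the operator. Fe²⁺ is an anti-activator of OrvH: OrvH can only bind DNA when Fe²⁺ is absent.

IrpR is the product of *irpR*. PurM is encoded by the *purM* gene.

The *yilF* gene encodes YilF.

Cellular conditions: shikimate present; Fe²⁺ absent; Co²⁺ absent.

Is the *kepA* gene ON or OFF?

Fe²⁺ is absent, so OrvH is active.
Co²⁺ is absent, so DulT is inactive.
No repressor is bound and OrvH is active, so *rudQ* is transcribed.
So RudQ is produced and active.
With repressor RudQ bound, *purM* is not transcribed.
So PurM is not produced.
With no repressor bound, *yilF* is transcribed.
So YilF is produced and active.
Shikimate is present, so NolN is active.
No repressor is bound and YilF and NolN are active, so *irpR* is transcribed.
So IrpR is produced and active.
With repressor IrpR bound, *kepA* is not transcribed.

OFF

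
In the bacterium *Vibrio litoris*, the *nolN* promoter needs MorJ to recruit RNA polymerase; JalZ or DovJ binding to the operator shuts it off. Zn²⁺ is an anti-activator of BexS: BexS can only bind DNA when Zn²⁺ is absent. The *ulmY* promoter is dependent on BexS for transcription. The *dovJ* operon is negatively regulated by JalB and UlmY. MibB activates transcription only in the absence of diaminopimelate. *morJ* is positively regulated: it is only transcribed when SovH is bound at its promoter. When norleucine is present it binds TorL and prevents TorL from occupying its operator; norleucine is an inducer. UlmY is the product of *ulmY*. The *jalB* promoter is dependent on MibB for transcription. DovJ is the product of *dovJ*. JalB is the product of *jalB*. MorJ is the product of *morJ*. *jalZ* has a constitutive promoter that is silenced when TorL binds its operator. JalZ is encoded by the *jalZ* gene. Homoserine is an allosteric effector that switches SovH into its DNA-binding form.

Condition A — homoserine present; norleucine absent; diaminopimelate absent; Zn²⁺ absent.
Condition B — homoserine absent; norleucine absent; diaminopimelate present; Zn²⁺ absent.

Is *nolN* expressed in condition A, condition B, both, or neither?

A only

Condition A:
Homoserine is present, so SovH is active.
No repressor is bound and SovH is active, so *morJ* is transcribed.
So MorJ is produced and active.
Norleucine is absent, so TorL is active.
With repressor TorL bound, *jalZ* is not transcribed.
So JalZ is not produced.
Diaminopimelate is absent, so MibB is active.
No repressor is bound and MibB is active, so *jalB* is transcribed.
So JalB is produced and active.
Zn²⁺ is absent, so BexS is active.
No repressor is bound and BexS is active, so *ulmY* is transcribed.
So UlmY is produced and active.
With repressor JalB bound, *dovJ* is not transcribed.
So DovJ is not produced.
No repressor is bound and MorJ is active, so *nolN* is transcribed.
→ *nolN* is ON in A.
Condition B:
Homoserine is absent, so SovH is inactive.
Required activator SovH is absent, so *morJ* is not transcribed.
So MorJ is not produced.
Norleucine is absent, so TorL is active.
With repressor TorL bound, *jalZ* is not transcribed.
So JalZ is not produced.
Diaminopimelate is present, so MibB is inactive.
Required activator MibB is absent, so *jalB* is not transcribed.
So JalB is not produced.
Zn²⁺ is absent, so BexS is active.
No repressor is bound and BexS is active, so *ulmY* is transcribed.
So UlmY is produced and active.
With repressor UlmY bound, *dovJ* is not transcribed.
So DovJ is not produced.
Required activator MorJ is absent, so *nolN* is not transcribed.
→ *nolN* is OFF in B.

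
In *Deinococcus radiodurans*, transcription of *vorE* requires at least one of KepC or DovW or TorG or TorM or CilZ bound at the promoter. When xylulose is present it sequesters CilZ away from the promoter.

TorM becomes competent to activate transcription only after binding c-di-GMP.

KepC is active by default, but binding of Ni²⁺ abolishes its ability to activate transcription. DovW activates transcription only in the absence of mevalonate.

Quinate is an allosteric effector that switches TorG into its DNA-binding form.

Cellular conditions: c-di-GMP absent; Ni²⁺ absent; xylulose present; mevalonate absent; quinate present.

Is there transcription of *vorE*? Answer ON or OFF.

ON

Ni²⁺ is absent, so KepC is active.
Mevalonate is absent, so DovW is active.
Quinate is present, so TorG is active.
c-di-GMP is absent, so TorM is inactive.
Xylulose is present, so CilZ is inactive.
Activator KepC is present, so *vorE* is transcribed.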